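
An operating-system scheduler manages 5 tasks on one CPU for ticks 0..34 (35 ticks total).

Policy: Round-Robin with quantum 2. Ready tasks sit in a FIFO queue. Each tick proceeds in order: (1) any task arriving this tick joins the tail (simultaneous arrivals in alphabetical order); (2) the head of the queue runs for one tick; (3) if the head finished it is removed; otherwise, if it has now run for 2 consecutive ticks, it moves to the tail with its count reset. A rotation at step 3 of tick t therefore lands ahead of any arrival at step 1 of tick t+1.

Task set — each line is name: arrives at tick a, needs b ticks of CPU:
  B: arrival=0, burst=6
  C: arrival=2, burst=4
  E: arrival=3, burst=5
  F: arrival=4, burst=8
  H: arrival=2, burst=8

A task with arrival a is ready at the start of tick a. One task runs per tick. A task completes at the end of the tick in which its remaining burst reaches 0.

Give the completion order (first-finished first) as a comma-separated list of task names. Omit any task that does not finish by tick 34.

t=0: queue=[B] q_used=0 → run B
t=1: queue=[B] q_used=1 → run B
t=2: queue=[B,C,H] q_used=0 → run B
t=3: queue=[B,C,H,E] q_used=1 → run B
t=4: queue=[C,H,E,B,F] q_used=0 → run C
t=5: queue=[C,H,E,B,F] q_used=1 → run C
t=6: queue=[H,E,B,F,C] q_used=0 → run H
t=7: queue=[H,E,B,F,C] q_used=1 → run H
t=8: queue=[E,B,F,C,H] q_used=0 → run E
t=9: queue=[E,B,F,C,H] q_used=1 → run E
t=10: queue=[B,F,C,H,E] q_used=0 → run B
t=11: queue=[B,F,C,H,E] q_used=1 → run B
t=12: queue=[F,C,H,E] q_used=0 → run F
t=13: queue=[F,C,H,E] q_used=1 → run F
t=14: queue=[C,H,E,F] q_used=0 → run C
t=15: queue=[C,H,E,F] q_used=1 → run C
t=16: queue=[H,E,F] q_used=0 → run H
t=17: queue=[H,E,F] q_used=1 → run H
t=18: queue=[E,F,H] q_used=0 → run E
t=19: queue=[E,F,H] q_used=1 → run E
t=20: queue=[F,H,E] q_used=0 → run F
t=21: queue=[F,H,E] q_used=1 → run F
t=22: queue=[H,E,F] q_used=0 → run H
t=23: queue=[H,E,F] q_used=1 → run H
t=24: queue=[E,F,H] q_used=0 → run E
t=25: queue=[F,H] q_used=0 → run F
t=26: queue=[F,H] q_used=1 → run F
t=27: queue=[H,F] q_used=0 → run H
t=28: queue=[H,F] q_used=1 → run H
t=29: queue=[F] q_used=0 → run F
t=30: queue=[F] q_used=1 → run F
t=31: (idle)
t=32: (idle)
t=33: (idle)
t=34: (idle)

completion order = B, C, E, H, F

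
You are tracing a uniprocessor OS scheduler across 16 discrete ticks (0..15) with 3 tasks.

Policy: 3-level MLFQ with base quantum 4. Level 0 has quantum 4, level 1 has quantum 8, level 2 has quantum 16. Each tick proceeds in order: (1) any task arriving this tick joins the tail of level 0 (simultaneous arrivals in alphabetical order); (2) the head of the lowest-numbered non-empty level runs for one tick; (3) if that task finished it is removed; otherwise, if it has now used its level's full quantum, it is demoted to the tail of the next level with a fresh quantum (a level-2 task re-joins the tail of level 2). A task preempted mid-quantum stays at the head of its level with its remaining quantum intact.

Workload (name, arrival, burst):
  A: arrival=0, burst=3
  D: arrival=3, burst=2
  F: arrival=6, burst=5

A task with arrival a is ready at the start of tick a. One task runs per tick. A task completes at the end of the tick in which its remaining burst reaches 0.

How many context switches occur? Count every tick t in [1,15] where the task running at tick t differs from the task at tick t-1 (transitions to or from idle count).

t=0: L0/L1/L2 = A/-/- → run A
t=1: L0/L1/L2 = A/-/- → run A
t=2: L0/L1/L2 = A/-/- → run A
t=3: L0/L1/L2 = D/-/- → run D
t=4: L0/L1/L2 = D/-/- → run D
t=5: (idle)
t=6: L0/L1/L2 = F/-/- → run F
t=7: L0/L1/L2 = F/-/- → run F
t=8: L0/L1/L2 = F/-/- → run F
t=9: L0/L1/L2 = F/-/- → run F
t=10: L0/L1/L2 = -/F/- → run F
t=11: (idle)
t=12: (idle)
t=13: (idle)
t=14: (idle)
t=15: (idle)

context switches = 4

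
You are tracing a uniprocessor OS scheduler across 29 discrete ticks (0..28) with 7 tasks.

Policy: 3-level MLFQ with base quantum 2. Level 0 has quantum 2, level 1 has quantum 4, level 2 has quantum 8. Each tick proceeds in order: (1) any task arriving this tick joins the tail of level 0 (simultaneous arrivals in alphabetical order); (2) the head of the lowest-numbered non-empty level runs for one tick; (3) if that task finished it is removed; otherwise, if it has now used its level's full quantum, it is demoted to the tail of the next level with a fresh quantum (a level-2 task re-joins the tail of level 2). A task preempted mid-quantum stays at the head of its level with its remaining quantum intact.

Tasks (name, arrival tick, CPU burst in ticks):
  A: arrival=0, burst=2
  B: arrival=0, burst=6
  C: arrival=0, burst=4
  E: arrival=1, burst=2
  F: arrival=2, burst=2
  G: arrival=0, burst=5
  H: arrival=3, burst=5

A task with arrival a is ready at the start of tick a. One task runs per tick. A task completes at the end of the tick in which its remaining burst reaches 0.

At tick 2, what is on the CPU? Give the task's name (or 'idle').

t=0: L0/L1/L2 = ABCG/-/- → run A
t=1: L0/L1/L2 = ABCGE/-/- → run A
t=2: L0/L1/L2 = BCGEF/-/- → run B
t=3: L0/L1/L2 = BCGEFH/-/- → run B
t=4: L0/L1/L2 = CGEFH/B/- → run C
t=5: L0/L1/L2 = CGEFH/B/- → run C
t=6: L0/L1/L2 = GEFH/BC/- → run G
t=7: L0/L1/L2 = GEFH/BC/- → run G
t=8: L0/L1/L2 = EFH/BCG/- → run E
t=9: L0/L1/L2 = EFH/BCG/- → run E
t=10: L0/L1/L2 = FH/BCG/- → run F
t=11: L0/L1/L2 = FH/BCG/- → run F
t=12: L0/L1/L2 = H/BCG/- → run H
t=13: L0/L1/L2 = H/BCG/- → run H
t=14: L0/L1/L2 = -/BCGH/- → run B
t=15: L0/L1/L2 = -/BCGH/- → run B
t=16: L0/L1/L2 = -/BCGH/- → run B
t=17: L0/L1/L2 = -/BCGH/- → run B
t=18: L0/L1/L2 = -/CGH/- → run C
t=19: L0/L1/L2 = -/CGH/- → run C
t=20: L0/L1/L2 = -/GH/- → run G
t=21: L0/L1/L2 = -/GH/- → run G
t=22: L0/L1/L2 = -/GH/- → run G
t=23: L0/L1/L2 = -/H/- → run H
t=24: L0/L1/L2 = -/H/- → run H
t=25: L0/L1/L2 = -/H/- → run H
t=26: (idle)
t=27: (idle)
t=28: (idle)

running at tick 2 = B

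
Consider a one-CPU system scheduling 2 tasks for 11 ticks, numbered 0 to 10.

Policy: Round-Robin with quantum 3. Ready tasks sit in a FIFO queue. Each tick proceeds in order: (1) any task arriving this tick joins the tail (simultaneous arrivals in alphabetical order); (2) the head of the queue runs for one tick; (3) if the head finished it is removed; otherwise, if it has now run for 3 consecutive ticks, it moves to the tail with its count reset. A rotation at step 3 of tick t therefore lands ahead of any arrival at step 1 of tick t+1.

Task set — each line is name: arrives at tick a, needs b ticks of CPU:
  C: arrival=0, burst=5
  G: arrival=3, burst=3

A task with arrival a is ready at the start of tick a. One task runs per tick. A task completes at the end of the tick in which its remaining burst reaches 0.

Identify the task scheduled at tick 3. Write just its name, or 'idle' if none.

running at tick 3 = C

t=0: queue=[C] q_used=0 → run C
t=1: queue=[C] q_used=1 → run C
t=2: queue=[C] q_used=2 → run C
t=3: queue=[C,G] q_used=0 → run C
t=4: queue=[C,G] q_used=1 → run C
t=5: queue=[G] q_used=0 → run G
t=6: queue=[G] q_used=1 → run G
t=7: queue=[G] q_used=2 → run G
t=8: (idle)
t=9: (idle)
t=10: (idle)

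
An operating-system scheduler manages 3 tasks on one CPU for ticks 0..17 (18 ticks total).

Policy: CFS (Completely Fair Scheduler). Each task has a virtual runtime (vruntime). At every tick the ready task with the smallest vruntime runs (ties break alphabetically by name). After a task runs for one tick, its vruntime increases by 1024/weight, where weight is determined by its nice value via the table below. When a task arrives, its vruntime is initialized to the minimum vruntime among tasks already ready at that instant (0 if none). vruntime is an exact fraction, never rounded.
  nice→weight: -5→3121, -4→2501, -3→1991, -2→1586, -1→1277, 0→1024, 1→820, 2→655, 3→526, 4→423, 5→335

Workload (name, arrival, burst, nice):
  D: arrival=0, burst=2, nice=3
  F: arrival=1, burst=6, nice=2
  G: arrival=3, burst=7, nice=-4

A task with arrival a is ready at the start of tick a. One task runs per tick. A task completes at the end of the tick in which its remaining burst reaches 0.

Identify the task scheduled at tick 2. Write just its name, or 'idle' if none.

running at tick 2 = F

t=0: vr[D=0] → run D
t=1: vr[D=512/263 F=512/263] → run D
t=2: vr[F=512/263] → run F
t=3: vr[F=604672/172265 G=604672/172265] → run F
t=4: vr[F=873984/172265 G=604672/172265] → run G
t=5: vr[F=873984/172265 G=1688684032/430834765] → run G
t=6: vr[F=873984/172265 G=1865083392/430834765] → run G
t=7: vr[F=873984/172265 G=2041482752/430834765] → run G
t=8: vr[F=873984/172265 G=2217882112/430834765] → run F
t=9: vr[F=1143296/172265 G=2217882112/430834765] → run G
t=10: vr[F=1143296/172265 G=2394281472/430834765] → run G
t=11: vr[F=1143296/172265 G=2570680832/430834765] → run G
t=12: vr[F=1143296/172265] → run F
t=13: vr[F=1412608/172265] → run F
t=14: vr[F=336384/34453] → run F
t=15: (idle)
t=16: (idle)
t=17: (idle)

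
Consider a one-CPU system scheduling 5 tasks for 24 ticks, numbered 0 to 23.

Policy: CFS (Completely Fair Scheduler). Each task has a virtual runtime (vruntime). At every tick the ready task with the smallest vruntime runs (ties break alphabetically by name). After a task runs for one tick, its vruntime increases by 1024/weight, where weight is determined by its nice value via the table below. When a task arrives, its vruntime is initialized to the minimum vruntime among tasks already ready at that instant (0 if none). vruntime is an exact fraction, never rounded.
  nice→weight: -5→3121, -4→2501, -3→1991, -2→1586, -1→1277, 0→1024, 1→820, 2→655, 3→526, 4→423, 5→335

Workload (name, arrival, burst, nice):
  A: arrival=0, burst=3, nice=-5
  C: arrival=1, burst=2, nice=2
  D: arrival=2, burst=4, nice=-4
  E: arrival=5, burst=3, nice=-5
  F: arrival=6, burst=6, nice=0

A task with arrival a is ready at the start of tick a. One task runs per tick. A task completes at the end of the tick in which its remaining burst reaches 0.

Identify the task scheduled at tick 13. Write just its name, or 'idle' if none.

t=0: vr[A=0] → run A
t=1: vr[A=1024/3121 C=1024/3121] → run A
t=2: vr[A=2048/3121 C=1024/3121 D=1024/3121] → run C
t=3: vr[A=2048/3121 C=3866624/2044255 D=1024/3121] → run D
t=4: vr[A=2048/3121 C=3866624/2044255 D=5756928/7805621] → run A
t=5: vr[C=3866624/2044255 D=5756928/7805621 E=5756928/7805621] → run D
t=6: vr[C=3866624/2044255 D=8952832/7805621 E=5756928/7805621 F=5756928/7805621] → run E
t=7: vr[C=3866624/2044255 D=8952832/7805621 E=8317952/7805621 F=5756928/7805621] → run F
t=8: vr[C=3866624/2044255 D=8952832/7805621 E=8317952/7805621 F=13562549/7805621] → run E
t=9: vr[C=3866624/2044255 D=8952832/7805621 E=10878976/7805621 F=13562549/7805621] → run D
t=10: vr[C=3866624/2044255 D=12148736/7805621 E=10878976/7805621 F=13562549/7805621] → run E
t=11: vr[C=3866624/2044255 D=12148736/7805621 F=13562549/7805621] → run D
t=12: vr[C=3866624/2044255 F=13562549/7805621] → run F
t=13: vr[C=3866624/2044255 F=21368170/7805621] → run C
t=14: vr[F=21368170/7805621] → run F
t=15: vr[F=29173791/7805621] → run F
t=16: vr[F=36979412/7805621] → run F
t=17: vr[F=44785033/7805621] → run F
t=18: (idle)
t=19: (idle)
t=20: (idle)
t=21: (idle)
t=22: (idle)
t=23: (idle)

running at tick 13 = C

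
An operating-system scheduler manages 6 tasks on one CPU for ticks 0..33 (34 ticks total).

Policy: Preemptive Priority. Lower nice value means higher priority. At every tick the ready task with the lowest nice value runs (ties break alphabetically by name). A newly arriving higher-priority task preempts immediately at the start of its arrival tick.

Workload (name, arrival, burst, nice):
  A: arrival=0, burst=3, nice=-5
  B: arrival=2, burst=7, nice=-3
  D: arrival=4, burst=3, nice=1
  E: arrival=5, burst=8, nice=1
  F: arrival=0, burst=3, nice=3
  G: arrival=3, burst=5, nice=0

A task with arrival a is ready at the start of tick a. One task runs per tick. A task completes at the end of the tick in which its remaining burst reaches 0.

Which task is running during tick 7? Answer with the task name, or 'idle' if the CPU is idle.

t=0: ready={A,F} → run A
t=1: ready={A,F} → run A
t=2: ready={A,B,F} → run A
t=3: ready={B,F,G} → run B
t=4: ready={B,D,F,G} → run B
t=5: ready={B,D,E,F,G} → run B
t=6: ready={B,D,E,F,G} → run B
t=7: ready={B,D,E,F,G} → run B
t=8: ready={B,D,E,F,G} → run B
t=9: ready={B,D,E,F,G} → run B
t=10: ready={D,E,F,G} → run G
t=11: ready={D,E,F,G} → run G
t=12: ready={D,E,F,G} → run G
t=13: ready={D,E,F,G} → run G
t=14: ready={D,E,F,G} → run G
t=15: ready={D,E,F} → run D
t=16: ready={D,E,F} → run D
t=17: ready={D,E,F} → run D
t=18: ready={E,F} → run E
t=19: ready={E,F} → run E
t=20: ready={E,F} → run E
t=21: ready={E,F} → run E
t=22: ready={E,F} → run E
t=23: ready={E,F} → run E
t=24: ready={E,F} → run E
t=25: ready={E,F} → run E
t=26: ready={F} → run F
t=27: ready={F} → run F
t=28: ready={F} → run F
t=29: (idle)
t=30: (idle)
t=31: (idle)
t=32: (idle)
t=33: (idle)

running at tick 7 = B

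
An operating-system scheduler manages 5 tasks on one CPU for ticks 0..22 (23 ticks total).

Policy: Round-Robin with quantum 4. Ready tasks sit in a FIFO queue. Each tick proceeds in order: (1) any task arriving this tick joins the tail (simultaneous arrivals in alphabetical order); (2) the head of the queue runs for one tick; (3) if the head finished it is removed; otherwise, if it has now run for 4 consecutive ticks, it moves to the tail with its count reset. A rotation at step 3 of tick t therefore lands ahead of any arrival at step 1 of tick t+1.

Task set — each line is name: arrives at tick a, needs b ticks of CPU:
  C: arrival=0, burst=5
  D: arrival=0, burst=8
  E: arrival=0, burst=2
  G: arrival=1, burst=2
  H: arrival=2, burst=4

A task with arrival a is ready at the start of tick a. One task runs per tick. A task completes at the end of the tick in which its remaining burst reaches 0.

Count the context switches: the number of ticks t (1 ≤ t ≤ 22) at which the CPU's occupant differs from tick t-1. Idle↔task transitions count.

context switches = 7

t=0: queue=[C,D,E] q_used=0 → run C
t=1: queue=[C,D,E,G] q_used=1 → run C
t=2: queue=[C,D,E,G,H] q_used=2 → run C
t=3: queue=[C,D,E,G,H] q_used=3 → run C
t=4: queue=[D,E,G,H,C] q_used=0 → run D
t=5: queue=[D,E,G,H,C] q_used=1 → run D
t=6: queue=[D,E,G,H,C] q_used=2 → run D
t=7: queue=[D,E,G,H,C] q_used=3 → run D
t=8: queue=[E,G,H,C,D] q_used=0 → run E
t=9: queue=[E,G,H,C,D] q_used=1 → run E
t=10: queue=[G,H,C,D] q_used=0 → run G
t=11: queue=[G,H,C,D] q_used=1 → run G
t=12: queue=[H,C,D] q_used=0 → run H
t=13: queue=[H,C,D] q_used=1 → run H
t=14: queue=[H,C,D] q_used=2 → run H
t=15: queue=[H,C,D] q_used=3 → run H
t=16: queue=[C,D] q_used=0 → run C
t=17: queue=[D] q_used=0 → run D
t=18: queue=[D] q_used=1 → run D
t=19: queue=[D] q_used=2 → run D
t=20: queue=[D] q_used=3 → run D
t=21: (idle)
t=22: (idle)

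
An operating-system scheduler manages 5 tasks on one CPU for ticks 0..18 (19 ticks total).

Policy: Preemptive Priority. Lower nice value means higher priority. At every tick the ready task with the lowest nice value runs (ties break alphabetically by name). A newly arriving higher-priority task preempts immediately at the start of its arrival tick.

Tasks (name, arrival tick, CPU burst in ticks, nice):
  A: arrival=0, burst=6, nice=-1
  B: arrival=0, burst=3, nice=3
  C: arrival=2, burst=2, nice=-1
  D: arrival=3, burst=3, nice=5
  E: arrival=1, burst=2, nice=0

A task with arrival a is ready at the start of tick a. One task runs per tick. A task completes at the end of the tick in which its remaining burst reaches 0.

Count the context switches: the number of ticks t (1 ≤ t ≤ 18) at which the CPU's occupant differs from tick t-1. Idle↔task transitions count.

context switches = 5

t=0: ready={A,B} → run A
t=1: ready={A,B,E} → run A
t=2: ready={A,B,C,E} → run A
t=3: ready={A,B,C,D,E} → run A
t=4: ready={A,B,C,D,E} → run A
t=5: ready={A,B,C,D,E} → run A
t=6: ready={B,C,D,E} → run C
t=7: ready={B,C,D,E} → run C
t=8: ready={B,D,E} → run E
t=9: ready={B,D,E} → run E
t=10: ready={B,D} → run B
t=11: ready={B,D} → run B
t=12: ready={B,D} → run B
t=13: ready={D} → run D
t=14: ready={D} → run D
t=15: ready={D} → run D
t=16: (idle)
t=17: (idle)
t=18: (idle)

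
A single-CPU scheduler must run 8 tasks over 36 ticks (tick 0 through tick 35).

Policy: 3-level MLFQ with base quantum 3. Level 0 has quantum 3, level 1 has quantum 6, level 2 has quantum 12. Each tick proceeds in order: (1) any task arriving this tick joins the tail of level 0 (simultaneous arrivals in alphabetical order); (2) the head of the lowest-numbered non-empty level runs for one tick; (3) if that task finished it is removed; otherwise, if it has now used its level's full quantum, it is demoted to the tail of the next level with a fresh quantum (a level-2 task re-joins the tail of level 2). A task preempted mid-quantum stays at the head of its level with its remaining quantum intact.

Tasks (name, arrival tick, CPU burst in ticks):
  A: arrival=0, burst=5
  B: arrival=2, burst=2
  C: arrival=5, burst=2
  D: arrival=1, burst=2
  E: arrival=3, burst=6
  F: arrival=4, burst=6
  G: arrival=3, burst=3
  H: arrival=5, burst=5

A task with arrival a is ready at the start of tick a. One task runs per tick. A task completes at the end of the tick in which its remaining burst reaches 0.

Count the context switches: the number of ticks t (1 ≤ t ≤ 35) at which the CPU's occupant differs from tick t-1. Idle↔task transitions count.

context switches = 12

t=0: L0/L1/L2 = A/-/- → run A
t=1: L0/L1/L2 = AD/-/- → run A
t=2: L0/L1/L2 = ADB/-/- → run A
t=3: L0/L1/L2 = DBEG/A/- → run D
t=4: L0/L1/L2 = DBEGF/A/- → run D
t=5: L0/L1/L2 = BEGFCH/A/- → run B
t=6: L0/L1/L2 = BEGFCH/A/- → run B
t=7: L0/L1/L2 = EGFCH/A/- → run E
t=8: L0/L1/L2 = EGFCH/A/- → run E
t=9: L0/L1/L2 = EGFCH/A/- → run E
t=10: L0/L1/L2 = GFCH/AE/- → run G
t=11: L0/L1/L2 = GFCH/AE/- → run G
t=12: L0/L1/L2 = GFCH/AE/- → run G
t=13: L0/L1/L2 = FCH/AE/- → run F
t=14: L0/L1/L2 = FCH/AE/- → run F
t=15: L0/L1/L2 = FCH/AE/- → run F
t=16: L0/L1/L2 = CH/AEF/- → run C
t=17: L0/L1/L2 = CH/AEF/- → run C
t=18: L0/L1/L2 = H/AEF/- → run H
t=19: L0/L1/L2 = H/AEF/- → run H
t=20: L0/L1/L2 = H/AEF/- → run H
t=21: L0/L1/L2 = -/AEFH/- → run A
t=22: L0/L1/L2 = -/AEFH/- → run A
t=23: L0/L1/L2 = -/EFH/- → run E
t=24: L0/L1/L2 = -/EFH/- → run E
t=25: L0/L1/L2 = -/EFH/- → run E
t=26: L0/L1/L2 = -/FH/- → run F
t=27: L0/L1/L2 = -/FH/- → run F
t=28: L0/L1/L2 = -/FH/- → run F
t=29: L0/L1/L2 = -/H/- → run H
t=30: L0/L1/L2 = -/H/- → run H
t=31: (idle)
t=32: (idle)
t=33: (idle)
t=34: (idle)
t=35: (idle)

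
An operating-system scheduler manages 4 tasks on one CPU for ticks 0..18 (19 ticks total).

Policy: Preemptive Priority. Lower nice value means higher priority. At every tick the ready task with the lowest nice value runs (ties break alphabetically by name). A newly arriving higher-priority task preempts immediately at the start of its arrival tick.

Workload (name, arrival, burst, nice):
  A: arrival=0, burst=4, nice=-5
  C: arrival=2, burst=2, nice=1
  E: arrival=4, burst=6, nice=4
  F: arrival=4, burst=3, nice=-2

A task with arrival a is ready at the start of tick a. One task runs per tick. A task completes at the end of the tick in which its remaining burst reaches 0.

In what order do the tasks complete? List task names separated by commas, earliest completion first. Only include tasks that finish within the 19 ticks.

t=0: ready={A} → run A
t=1: ready={A} → run A
t=2: ready={A,C} → run A
t=3: ready={A,C} → run A
t=4: ready={C,E,F} → run F
t=5: ready={C,E,F} → run F
t=6: ready={C,E,F} → run F
t=7: ready={C,E} → run C
t=8: ready={C,E} → run C
t=9: ready={E} → run E
t=10: ready={E} → run E
t=11: ready={E} → run E
t=12: ready={E} → run E
t=13: ready={E} → run E
t=14: ready={E} → run E
t=15: (idle)
t=16: (idle)
t=17: (idle)
t=18: (idle)

completion order = A, F, C, E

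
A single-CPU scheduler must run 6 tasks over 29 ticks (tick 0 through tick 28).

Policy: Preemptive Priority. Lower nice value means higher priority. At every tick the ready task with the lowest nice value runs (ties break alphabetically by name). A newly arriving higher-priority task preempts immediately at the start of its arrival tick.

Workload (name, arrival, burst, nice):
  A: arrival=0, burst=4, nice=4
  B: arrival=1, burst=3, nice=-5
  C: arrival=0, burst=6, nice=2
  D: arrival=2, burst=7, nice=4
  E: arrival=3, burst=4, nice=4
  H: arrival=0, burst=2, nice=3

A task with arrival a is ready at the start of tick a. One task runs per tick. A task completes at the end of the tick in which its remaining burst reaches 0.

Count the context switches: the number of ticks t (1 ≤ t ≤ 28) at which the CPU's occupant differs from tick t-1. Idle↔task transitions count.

t=0: ready={A,C,H} → run C
t=1: ready={A,B,C,H} → run B
t=2: ready={A,B,C,D,H} → run B
t=3: ready={A,B,C,D,E,H} → run B
t=4: ready={A,C,D,E,H} → run C
t=5: ready={A,C,D,E,H} → run C
t=6: ready={A,C,D,E,H} → run C
t=7: ready={A,C,D,E,H} → run C
t=8: ready={A,C,D,E,H} → run C
t=9: ready={A,D,E,H} → run H
t=10: ready={A,D,E,H} → run H
t=11: ready={A,D,E} → run A
t=12: ready={A,D,E} → run A
t=13: ready={A,D,E} → run A
t=14: ready={A,D,E} → run A
t=15: ready={D,E} → run D
t=16: ready={D,E} → run D
t=17: ready={D,E} → run D
t=18: ready={D,E} → run D
t=19: ready={D,E} → run D
t=20: ready={D,E} → run D
t=21: ready={D,E} → run D
t=22: ready={E} → run E
t=23: ready={E} → run E
t=24: ready={E} → run E
t=25: ready={E} → run E
t=26: (idle)
t=27: (idle)
t=28: (idle)

context switches = 7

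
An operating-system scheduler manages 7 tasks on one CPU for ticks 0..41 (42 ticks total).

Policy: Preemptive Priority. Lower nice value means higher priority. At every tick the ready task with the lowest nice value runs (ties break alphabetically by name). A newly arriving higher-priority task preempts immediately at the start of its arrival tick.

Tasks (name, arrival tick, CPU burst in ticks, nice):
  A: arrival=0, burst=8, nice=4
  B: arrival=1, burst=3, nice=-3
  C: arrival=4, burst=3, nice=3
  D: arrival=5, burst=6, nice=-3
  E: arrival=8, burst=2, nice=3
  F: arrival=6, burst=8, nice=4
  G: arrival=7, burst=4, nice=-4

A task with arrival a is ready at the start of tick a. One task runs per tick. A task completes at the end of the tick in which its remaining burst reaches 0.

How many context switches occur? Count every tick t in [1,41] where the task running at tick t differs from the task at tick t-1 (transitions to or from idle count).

context switches = 10

t=0: ready={A} → run A
t=1: ready={A,B} → run B
t=2: ready={A,B} → run B
t=3: ready={A,B} → run B
t=4: ready={A,C} → run C
t=5: ready={A,C,D} → run D
t=6: ready={A,C,D,F} → run D
t=7: ready={A,C,D,F,G} → run G
t=8: ready={A,C,D,E,F,G} → run G
t=9: ready={A,C,D,E,F,G} → run G
t=10: ready={A,C,D,E,F,G} → run G
t=11: ready={A,C,D,E,F} → run D
t=12: ready={A,C,D,E,F} → run D
t=13: ready={A,C,D,E,F} → run D
t=14: ready={A,C,D,E,F} → run D
t=15: ready={A,C,E,F} → run C
t=16: ready={A,C,E,F} → run C
t=17: ready={A,E,F} → run E
t=18: ready={A,E,F} → run E
t=19: ready={A,F} → run A
t=20: ready={A,F} → run A
t=21: ready={A,F} → run A
t=22: ready={A,F} → run A
t=23: ready={A,F} → run A
t=24: ready={A,F} → run A
t=25: ready={A,F} → run A
t=26: ready={F} → run F
t=27: ready={F} → run F
t=28: ready={F} → run F
t=29: ready={F} → run F
t=30: ready={F} → run F
t=31: ready={F} → run F
t=32: ready={F} → run F
t=33: ready={F} → run F
t=34: (idle)
t=35: (idle)
t=36: (idle)
t=37: (idle)
t=38: (idle)
t=39: (idle)
t=40: (idle)
t=41: (idle)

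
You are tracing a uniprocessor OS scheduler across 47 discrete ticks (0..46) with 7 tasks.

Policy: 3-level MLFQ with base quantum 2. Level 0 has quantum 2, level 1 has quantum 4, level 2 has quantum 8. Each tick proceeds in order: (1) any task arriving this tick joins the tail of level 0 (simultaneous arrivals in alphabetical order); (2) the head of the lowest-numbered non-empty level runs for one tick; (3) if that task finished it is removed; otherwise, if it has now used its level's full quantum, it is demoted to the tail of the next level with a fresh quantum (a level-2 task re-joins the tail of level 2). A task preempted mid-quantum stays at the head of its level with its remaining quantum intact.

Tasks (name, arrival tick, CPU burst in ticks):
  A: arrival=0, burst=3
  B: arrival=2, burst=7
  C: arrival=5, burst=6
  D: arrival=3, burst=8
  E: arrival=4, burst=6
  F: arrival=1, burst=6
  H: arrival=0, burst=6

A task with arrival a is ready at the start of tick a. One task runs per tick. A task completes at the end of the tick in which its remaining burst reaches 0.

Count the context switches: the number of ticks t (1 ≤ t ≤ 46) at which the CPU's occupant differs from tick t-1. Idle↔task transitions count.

context switches = 16

t=0: L0/L1/L2 = AH/-/- → run A
t=1: L0/L1/L2 = AHF/-/- → run A
t=2: L0/L1/L2 = HFB/A/- → run H
t=3: L0/L1/L2 = HFBD/A/- → run H
t=4: L0/L1/L2 = FBDE/AH/- → run F
t=5: L0/L1/L2 = FBDEC/AH/- → run F
t=6: L0/L1/L2 = BDEC/AHF/- → run B
t=7: L0/L1/L2 = BDEC/AHF/- → run B
t=8: L0/L1/L2 = DEC/AHFB/- → run D
t=9: L0/L1/L2 = DEC/AHFB/- → run D
t=10: L0/L1/L2 = EC/AHFBD/- → run E
t=11: L0/L1/L2 = EC/AHFBD/- → run E
t=12: L0/L1/L2 = C/AHFBDE/- → run C
t=13: L0/L1/L2 = C/AHFBDE/- → run C
t=14: L0/L1/L2 = -/AHFBDEC/- → run A
t=15: L0/L1/L2 = -/HFBDEC/- → run H
t=16: L0/L1/L2 = -/HFBDEC/- → run H
t=17: L0/L1/L2 = -/HFBDEC/- → run H
t=18: L0/L1/L2 = -/HFBDEC/- → run H
t=19: L0/L1/L2 = -/FBDEC/- → run F
t=20: L0/L1/L2 = -/FBDEC/- → run F
t=21: L0/L1/L2 = -/FBDEC/- → run F
t=22: L0/L1/L2 = -/FBDEC/- → run F
t=23: L0/L1/L2 = -/BDEC/- → run B
t=24: L0/L1/L2 = -/BDEC/- → run B
t=25: L0/L1/L2 = -/BDEC/- → run B
t=26: L0/L1/L2 = -/BDEC/- → run B
t=27: L0/L1/L2 = -/DEC/B → run D
t=28: L0/L1/L2 = -/DEC/B → run D
t=29: L0/L1/L2 = -/DEC/B → run D
t=30: L0/L1/L2 = -/DEC/B → run D
t=31: L0/L1/L2 = -/EC/BD → run E
t=32: L0/L1/L2 = -/EC/BD → run E
t=33: L0/L1/L2 = -/EC/BD → run E
t=34: L0/L1/L2 = -/EC/BD → run E
t=35: L0/L1/L2 = -/C/BD → run C
t=36: L0/L1/L2 = -/C/BD → run C
t=37: L0/L1/L2 = -/C/BD → run C
t=38: L0/L1/L2 = -/C/BD → run C
t=39: L0/L1/L2 = -/-/BD → run B
t=40: L0/L1/L2 = -/-/D → run D
t=41: L0/L1/L2 = -/-/D → run D
t=42: (idle)
t=43: (idle)
t=44: (idle)
t=45: (idle)
t=46: (idle)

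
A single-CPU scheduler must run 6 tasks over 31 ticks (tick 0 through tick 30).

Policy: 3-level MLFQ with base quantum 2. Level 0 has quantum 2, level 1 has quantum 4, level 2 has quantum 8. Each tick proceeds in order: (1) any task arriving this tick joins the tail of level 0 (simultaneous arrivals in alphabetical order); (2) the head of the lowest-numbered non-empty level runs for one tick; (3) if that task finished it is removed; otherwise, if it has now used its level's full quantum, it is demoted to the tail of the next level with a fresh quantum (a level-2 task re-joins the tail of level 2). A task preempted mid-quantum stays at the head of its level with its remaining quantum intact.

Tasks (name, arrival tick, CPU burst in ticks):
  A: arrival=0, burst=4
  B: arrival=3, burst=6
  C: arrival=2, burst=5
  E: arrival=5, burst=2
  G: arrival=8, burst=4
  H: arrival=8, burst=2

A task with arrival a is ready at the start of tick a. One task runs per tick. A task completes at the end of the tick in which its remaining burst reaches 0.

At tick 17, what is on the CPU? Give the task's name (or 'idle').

running at tick 17 = B

t=0: L0/L1/L2 = A/-/- → run A
t=1: L0/L1/L2 = A/-/- → run A
t=2: L0/L1/L2 = C/A/- → run C
t=3: L0/L1/L2 = CB/A/- → run C
t=4: L0/L1/L2 = B/AC/- → run B
t=5: L0/L1/L2 = BE/AC/- → run B
t=6: L0/L1/L2 = E/ACB/- → run E
t=7: L0/L1/L2 = E/ACB/- → run E
t=8: L0/L1/L2 = GH/ACB/- → run G
t=9: L0/L1/L2 = GH/ACB/- → run G
t=10: L0/L1/L2 = H/ACBG/- → run H
t=11: L0/L1/L2 = H/ACBG/- → run H
t=12: L0/L1/L2 = -/ACBG/- → run A
t=13: L0/L1/L2 = -/ACBG/- → run A
t=14: L0/L1/L2 = -/CBG/- → run C
t=15: L0/L1/L2 = -/CBG/- → run C
t=16: L0/L1/L2 = -/CBG/- → run C
t=17: L0/L1/L2 = -/BG/- → run B
t=18: L0/L1/L2 = -/BG/- → run B
t=19: L0/L1/L2 = -/BG/- → run B
t=20: L0/L1/L2 = -/BG/- → run B
t=21: L0/L1/L2 = -/G/- → run G
t=22: L0/L1/L2 = -/G/- → run G
t=23: (idle)
t=24: (idle)
t=25: (idle)
t=26: (idle)
t=27: (idle)
t=28: (idle)
t=29: (idle)
t=30: (idle)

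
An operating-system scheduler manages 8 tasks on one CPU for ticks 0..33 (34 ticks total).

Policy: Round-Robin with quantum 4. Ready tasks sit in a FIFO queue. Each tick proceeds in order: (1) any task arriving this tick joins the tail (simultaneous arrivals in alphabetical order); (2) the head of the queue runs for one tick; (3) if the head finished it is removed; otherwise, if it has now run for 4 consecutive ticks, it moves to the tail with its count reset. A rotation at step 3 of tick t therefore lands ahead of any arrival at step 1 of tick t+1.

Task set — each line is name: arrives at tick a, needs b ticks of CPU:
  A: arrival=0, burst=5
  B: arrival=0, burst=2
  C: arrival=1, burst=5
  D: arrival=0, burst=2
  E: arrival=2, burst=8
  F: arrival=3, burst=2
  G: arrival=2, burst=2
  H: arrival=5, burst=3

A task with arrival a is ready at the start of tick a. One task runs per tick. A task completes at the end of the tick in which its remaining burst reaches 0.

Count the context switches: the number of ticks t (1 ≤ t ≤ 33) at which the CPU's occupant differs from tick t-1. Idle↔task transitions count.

context switches = 11

t=0: queue=[A,B,D] q_used=0 → run A
t=1: queue=[A,B,D,C] q_used=1 → run A
t=2: queue=[A,B,D,C,E,G] q_used=2 → run A
t=3: queue=[A,B,D,C,E,G,F] q_used=3 → run A
t=4: queue=[B,D,C,E,G,F,A] q_used=0 → run B
t=5: queue=[B,D,C,E,G,F,A,H] q_used=1 → run B
t=6: queue=[D,C,E,G,F,A,H] q_used=0 → run D
t=7: queue=[D,C,E,G,F,A,H] q_used=1 → run D
t=8: queue=[C,E,G,F,A,H] q_used=0 → run C
t=9: queue=[C,E,G,F,A,H] q_used=1 → run C
t=10: queue=[C,E,G,F,A,H] q_used=2 → run C
t=11: queue=[C,E,G,F,A,H] q_used=3 → run C
t=12: queue=[E,G,F,A,H,C] q_used=0 → run E
t=13: queue=[E,G,F,A,H,C] q_used=1 → run E
t=14: queue=[E,G,F,A,H,C] q_used=2 → run E
t=15: queue=[E,G,F,A,H,C] q_used=3 → run E
t=16: queue=[G,F,A,H,C,E] q_used=0 → run G
t=17: queue=[G,F,A,H,C,E] q_used=1 → run G
t=18: queue=[F,A,H,C,E] q_used=0 → run F
t=19: queue=[F,A,H,C,E] q_used=1 → run F
t=20: queue=[A,H,C,E] q_used=0 → run A
t=21: queue=[H,C,E] q_used=0 → run H
t=22: queue=[H,C,E] q_used=1 → run H
t=23: queue=[H,C,E] q_used=2 → run H
t=24: queue=[C,E] q_used=0 → run C
t=25: queue=[E] q_used=0 → run E
t=26: queue=[E] q_used=1 → run E
t=27: queue=[E] q_used=2 → run E
t=28: queue=[E] q_used=3 → run E
t=29: (idle)
t=30: (idle)
t=31: (idle)
t=32: (idle)
t=33: (idle)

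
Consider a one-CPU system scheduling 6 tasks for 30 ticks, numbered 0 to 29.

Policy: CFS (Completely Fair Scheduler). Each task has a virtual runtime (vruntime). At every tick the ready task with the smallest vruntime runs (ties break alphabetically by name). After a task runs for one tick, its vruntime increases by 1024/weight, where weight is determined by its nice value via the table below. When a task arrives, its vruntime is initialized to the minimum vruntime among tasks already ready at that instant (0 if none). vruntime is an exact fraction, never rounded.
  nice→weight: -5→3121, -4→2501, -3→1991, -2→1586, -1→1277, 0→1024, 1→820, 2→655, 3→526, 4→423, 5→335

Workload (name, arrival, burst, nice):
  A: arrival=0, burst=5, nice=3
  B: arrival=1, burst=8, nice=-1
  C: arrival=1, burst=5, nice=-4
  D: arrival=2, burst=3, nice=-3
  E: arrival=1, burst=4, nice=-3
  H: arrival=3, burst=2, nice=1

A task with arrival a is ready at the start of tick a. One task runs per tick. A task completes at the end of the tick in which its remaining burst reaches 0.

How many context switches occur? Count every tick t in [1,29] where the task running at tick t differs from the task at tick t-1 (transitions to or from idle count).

t=0: vr[A=0] → run A
t=1: vr[A=512/263 B=512/263 C=512/263 E=512/263] → run A
t=2: vr[A=1024/263 B=512/263 C=512/263 D=512/263 E=512/263] → run B
t=3: vr[A=1024/263 B=923136/335851 C=512/263 D=512/263 E=512/263 H=512/263] → run C
t=4: vr[A=1024/263 B=923136/335851 C=1549824/657763 D=512/263 E=512/263 H=512/263] → run D
t=5: vr[A=1024/263 B=923136/335851 C=1549824/657763 D=1288704/523633 E=512/263 H=512/263] → run E
t=6: vr[A=1024/263 B=923136/335851 C=1549824/657763 D=1288704/523633 E=1288704/523633 H=512/263] → run H
t=7: vr[A=1024/263 B=923136/335851 C=1549824/657763 D=1288704/523633 E=1288704/523633 H=172288/53915] → run C
t=8: vr[A=1024/263 B=923136/335851 C=1819136/657763 D=1288704/523633 E=1288704/523633 H=172288/53915] → run D
t=9: vr[A=1024/263 B=923136/335851 C=1819136/657763 D=1558016/523633 E=1288704/523633 H=172288/53915] → run E
t=10: vr[A=1024/263 B=923136/335851 C=1819136/657763 D=1558016/523633 E=1558016/523633 H=172288/53915] → run B
t=11: vr[A=1024/263 B=1192448/335851 C=1819136/657763 D=1558016/523633 E=1558016/523633 H=172288/53915] → run C
t=12: vr[A=1024/263 B=1192448/335851 C=2088448/657763 D=1558016/523633 E=1558016/523633 H=172288/53915] → run D
t=13: vr[A=1024/263 B=1192448/335851 C=2088448/657763 E=1558016/523633 H=172288/53915] → run E
t=14: vr[A=1024/263 B=1192448/335851 C=2088448/657763 E=1827328/523633 H=172288/53915] → run C
t=15: vr[A=1024/263 B=1192448/335851 C=2357760/657763 E=1827328/523633 H=172288/53915] → run H
t=16: vr[A=1024/263 B=1192448/335851 C=2357760/657763 E=1827328/523633] → run E
t=17: vr[A=1024/263 B=1192448/335851 C=2357760/657763] → run B
t=18: vr[A=1024/263 B=1461760/335851 C=2357760/657763] → run C
t=19: vr[A=1024/263 B=1461760/335851] → run A
t=20: vr[A=1536/263 B=1461760/335851] → run B
t=21: vr[A=1536/263 B=1731072/335851] → run B
t=22: vr[A=1536/263 B=2000384/335851] → run A
t=23: vr[A=2048/263 B=2000384/335851] → run B
t=24: vr[A=2048/263 B=2269696/335851] → run B
t=25: vr[A=2048/263 B=2539008/335851] → run B
t=26: vr[A=2048/263] → run A
t=27: (idle)
t=28: (idle)
t=29: (idle)

context switches = 23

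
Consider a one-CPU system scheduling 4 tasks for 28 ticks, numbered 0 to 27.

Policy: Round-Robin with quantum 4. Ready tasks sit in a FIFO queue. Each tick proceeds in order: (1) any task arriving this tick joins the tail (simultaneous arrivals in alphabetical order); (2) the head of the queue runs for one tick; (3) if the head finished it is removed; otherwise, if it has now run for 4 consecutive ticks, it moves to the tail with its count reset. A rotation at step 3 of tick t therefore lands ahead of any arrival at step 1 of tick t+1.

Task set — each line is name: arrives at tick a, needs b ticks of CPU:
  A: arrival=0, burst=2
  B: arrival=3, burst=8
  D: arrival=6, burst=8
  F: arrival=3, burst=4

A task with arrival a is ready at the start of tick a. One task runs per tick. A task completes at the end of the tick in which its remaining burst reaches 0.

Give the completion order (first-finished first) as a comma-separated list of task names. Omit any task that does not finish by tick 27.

completion order = A, F, B, D

t=0: queue=[A] q_used=0 → run A
t=1: queue=[A] q_used=1 → run A
t=2: (idle)
t=3: queue=[B,F] q_used=0 → run B
t=4: queue=[B,F] q_used=1 → run B
t=5: queue=[B,F] q_used=2 → run B
t=6: queue=[B,F,D] q_used=3 → run B
t=7: queue=[F,D,B] q_used=0 → run F
t=8: queue=[F,D,B] q_used=1 → run F
t=9: queue=[F,D,B] q_used=2 → run F
t=10: queue=[F,D,B] q_used=3 → run F
t=11: queue=[D,B] q_used=0 → run D
t=12: queue=[D,B] q_used=1 → run D
t=13: queue=[D,B] q_used=2 → run D
t=14: queue=[D,B] q_used=3 → run D
t=15: queue=[B,D] q_used=0 → run B
t=16: queue=[B,D] q_used=1 → run B
t=17: queue=[B,D] q_used=2 → run B
t=18: queue=[B,D] q_used=3 → run B
t=19: queue=[D] q_used=0 → run D
t=20: queue=[D] q_used=1 → run D
t=21: queue=[D] q_used=2 → run D
t=22: queue=[D] q_used=3 → run D
t=23: (idle)
t=24: (idle)
t=25: (idle)
t=26: (idle)
t=27: (idle)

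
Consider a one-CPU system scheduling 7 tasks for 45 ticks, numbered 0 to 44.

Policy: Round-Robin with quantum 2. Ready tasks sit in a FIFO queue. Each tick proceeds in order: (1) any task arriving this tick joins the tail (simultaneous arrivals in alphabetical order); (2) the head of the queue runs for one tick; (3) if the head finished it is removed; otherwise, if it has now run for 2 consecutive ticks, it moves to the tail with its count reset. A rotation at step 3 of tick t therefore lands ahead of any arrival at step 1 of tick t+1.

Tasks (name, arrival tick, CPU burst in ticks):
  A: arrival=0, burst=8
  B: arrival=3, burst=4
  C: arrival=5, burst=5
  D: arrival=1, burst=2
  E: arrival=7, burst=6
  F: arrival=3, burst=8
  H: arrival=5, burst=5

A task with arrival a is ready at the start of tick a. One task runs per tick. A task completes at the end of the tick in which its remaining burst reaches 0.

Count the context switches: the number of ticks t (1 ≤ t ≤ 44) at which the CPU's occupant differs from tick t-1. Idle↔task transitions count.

t=0: queue=[A] q_used=0 → run A
t=1: queue=[A,D] q_used=1 → run A
t=2: queue=[D,A] q_used=0 → run D
t=3: queue=[D,A,B,F] q_used=1 → run D
t=4: queue=[A,B,F] q_used=0 → run A
t=5: queue=[A,B,F,C,H] q_used=1 → run A
t=6: queue=[B,F,C,H,A] q_used=0 → run B
t=7: queue=[B,F,C,H,A,E] q_used=1 → run B
t=8: queue=[F,C,H,A,E,B] q_used=0 → run F
t=9: queue=[F,C,H,A,E,B] q_used=1 → run F
t=10: queue=[C,H,A,E,B,F] q_used=0 → run C
t=11: queue=[C,H,A,E,B,F] q_used=1 → run C
t=12: queue=[H,A,E,B,F,C] q_used=0 → run H
t=13: queue=[H,A,E,B,F,C] q_used=1 → run H
t=14: queue=[A,E,B,F,C,H] q_used=0 → run A
t=15: queue=[A,E,B,F,C,H] q_used=1 → run A
t=16: queue=[E,B,F,C,H,A] q_used=0 → run E
t=17: queue=[E,B,F,C,H,A] q_used=1 → run E
t=18: queue=[B,F,C,H,A,E] q_used=0 → run B
t=19: queue=[B,F,C,H,A,E] q_used=1 → run B
t=20: queue=[F,C,H,A,E] q_used=0 → run F
t=21: queue=[F,C,H,A,E] q_used=1 → run F
t=22: queue=[C,H,A,E,F] q_used=0 → run C
t=23: queue=[C,H,A,E,F] q_used=1 → run C
t=24: queue=[H,A,E,F,C] q_used=0 → run H
t=25: queue=[H,A,E,F,C] q_used=1 → run H
t=26: queue=[A,E,F,C,H] q_used=0 → run A
t=27: queue=[A,E,F,C,H] q_used=1 → run A
t=28: queue=[E,F,C,H] q_used=0 → run E
t=29: queue=[E,F,C,H] q_used=1 → run E
t=30: queue=[F,C,H,E] q_used=0 → run F
t=31: queue=[F,C,H,E] q_used=1 → run F
t=32: queue=[C,H,E,F] q_used=0 → run C
t=33: queue=[H,E,F] q_used=0 → run H
t=34: queue=[E,F] q_used=0 → run E
t=35: queue=[E,F] q_used=1 → run E
t=36: queue=[F] q_used=0 → run F
t=37: queue=[F] q_used=1 → run F
t=38: (idle)
t=39: (idle)
t=40: (idle)
t=41: (idle)
t=42: (idle)
t=43: (idle)
t=44: (idle)

context switches = 20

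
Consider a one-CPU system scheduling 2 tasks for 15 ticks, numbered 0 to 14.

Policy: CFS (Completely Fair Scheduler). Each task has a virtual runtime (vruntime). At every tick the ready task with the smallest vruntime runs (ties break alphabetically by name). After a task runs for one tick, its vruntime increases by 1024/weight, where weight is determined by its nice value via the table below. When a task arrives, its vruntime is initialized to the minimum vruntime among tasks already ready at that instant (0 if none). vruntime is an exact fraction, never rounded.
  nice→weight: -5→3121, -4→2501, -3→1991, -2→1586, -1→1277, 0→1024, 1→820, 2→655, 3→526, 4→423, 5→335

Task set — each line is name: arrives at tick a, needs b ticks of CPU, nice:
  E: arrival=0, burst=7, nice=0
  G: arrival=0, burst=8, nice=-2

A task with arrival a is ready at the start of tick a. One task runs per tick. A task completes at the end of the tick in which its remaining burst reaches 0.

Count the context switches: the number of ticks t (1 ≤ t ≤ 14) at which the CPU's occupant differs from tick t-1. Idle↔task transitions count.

context switches = 10

t=0: vr[E=0 G=0] → run E
t=1: vr[E=1 G=0] → run G
t=2: vr[E=1 G=512/793] → run G
t=3: vr[E=1 G=1024/793] → run E
t=4: vr[E=2 G=1024/793] → run G
t=5: vr[E=2 G=1536/793] → run G
t=6: vr[E=2 G=2048/793] → run E
t=7: vr[E=3 G=2048/793] → run G
t=8: vr[E=3 G=2560/793] → run E
t=9: vr[E=4 G=2560/793] → run G
t=10: vr[E=4 G=3072/793] → run G
t=11: vr[E=4 G=3584/793] → run E
t=12: vr[E=5 G=3584/793] → run G
t=13: vr[E=5] → run E
t=14: vr[E=6] → run E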